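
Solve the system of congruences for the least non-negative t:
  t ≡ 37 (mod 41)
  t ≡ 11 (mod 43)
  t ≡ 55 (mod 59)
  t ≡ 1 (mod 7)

The moduli are pairwise coprime; N = 41·43·59·7 = 728119.
N/41 = 17759; 17759 ≡ 6 (mod 41); 6·7 ≡ 1, so inverse 7.
N/43 = 16933; 16933 ≡ 34 (mod 43); 34·19 ≡ 1, so inverse 19.
N/59 = 12341; 12341 ≡ 10 (mod 59); 10·6 ≡ 1, so inverse 6.
N/7 = 104017; 104017 ≡ 4 (mod 7); 4·2 ≡ 1, so inverse 2.
t ≡ 37·17759·7 + 11·16933·19 + 55·12341·6 + 1·104017·2 = 12419142.
12419142 mod 728119 = 41119.

41119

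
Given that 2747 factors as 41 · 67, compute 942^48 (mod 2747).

Mod 41: 942 ≡ 40; by Fermat, exponent reduces to 48 mod 40 = 8; 40^8 ≡ 1 (mod 41).
Mod 67: 942 ≡ 4; 4^48 ≡ 25 (mod 67).
Combine by CRT: x ≡ 1 (mod 41), x ≡ 25 (mod 67) ⇒ x ≡ 1231 (mod 2747).

1231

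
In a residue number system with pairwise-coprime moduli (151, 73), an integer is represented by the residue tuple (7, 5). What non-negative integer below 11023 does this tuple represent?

8765

Combine the congruences pairwise.
From x ≡ 7 (mod 151) write x = 7 + 151t. Substituting into x ≡ 5 (mod 73) gives 151t ≡ 71 (mod 73), and since 5⁻¹ ≡ 44 (mod 73), t ≡ 58. Hence x ≡ 7 + 151·58 = 8765 (mod 11023).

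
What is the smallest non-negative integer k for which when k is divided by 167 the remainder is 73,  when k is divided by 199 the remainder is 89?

16606

From k ≡ 73 (mod 167) write k = 73 + 167t. Substituting into k ≡ 89 (mod 199) gives 167t ≡ 16 (mod 199), and since 167⁻¹ ≡ 143 (mod 199), t ≡ 99. Hence k ≡ 73 + 167·99 = 16606 (mod 33233).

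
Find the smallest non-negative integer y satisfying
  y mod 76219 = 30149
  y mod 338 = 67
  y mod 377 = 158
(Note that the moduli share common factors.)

1554529

gcd(76219, 338) = 169 and 169 | (67 − 30149), so the pair is consistent; merging gives y ≡ 30149 (mod 152438), where 152438 = lcm(76219, 338).
gcd(152438, 377) = 13 and 13 | (158 − 30149), so the pair is consistent; merging gives y ≡ 1554529 (mod 4420702), where 4420702 = lcm(152438, 377).
The solution is unique modulo lcm(76219, 338, 377) = 4420702.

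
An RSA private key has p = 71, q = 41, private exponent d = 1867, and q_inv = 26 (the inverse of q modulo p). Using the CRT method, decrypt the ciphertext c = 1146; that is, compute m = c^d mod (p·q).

d_p = d mod (p−1) = 1867 mod 70 = 47; d_q = d mod (q−1) = 27.
m₁ = c^(d_p) mod p: c ≡ 10 (mod 71), and 10^47 mod 71 = 18.
m₂ = c^(d_q) mod q: c ≡ 39 (mod 41), and 39^27 mod 41 = 36.
h = q_inv·(m₁ − m₂) mod p = 26·(18 − 36) mod 71 = 29.
m = m₂ + h·q = 36 + 29·41 = 1225.

1225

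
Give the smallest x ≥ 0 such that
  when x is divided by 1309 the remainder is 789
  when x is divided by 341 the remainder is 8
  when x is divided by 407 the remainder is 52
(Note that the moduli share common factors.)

gcd(1309, 341) = 11 and 11 | (8 − 789), so the pair is consistent; merging gives x ≡ 11261 (mod 40579), where 40579 = lcm(1309, 341).
gcd(40579, 407) = 11 and 11 | (52 − 11261), so the pair is consistent; merging gives x ≡ 903999 (mod 1501423), where 1501423 = lcm(40579, 407).
The solution is unique modulo lcm(1309, 341, 407) = 1501423.

903999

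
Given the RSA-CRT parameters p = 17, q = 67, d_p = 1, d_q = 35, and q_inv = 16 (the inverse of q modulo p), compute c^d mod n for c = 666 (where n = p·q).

989

m₁ = c^(d_p) mod p: c ≡ 3 (mod 17), and 3^1 mod 17 = 3.
m₂ = c^(d_q) mod q: c ≡ 63 (mod 67), and 63^35 mod 67 = 51.
h = q_inv·(m₁ − m₂) mod p = 16·(3 − 51) mod 17 = 14.
m = m₂ + h·q = 51 + 14·67 = 989.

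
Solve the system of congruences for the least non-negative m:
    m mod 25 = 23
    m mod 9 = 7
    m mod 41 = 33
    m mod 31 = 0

The moduli are pairwise coprime; N = 25·9·41·31 = 285975.
N/25 = 11439; 11439 ≡ 14 (mod 25); 14·9 ≡ 1, so inverse 9.
N/9 = 31775; 31775 ≡ 5 (mod 9); 5·2 ≡ 1, so inverse 2.
N/41 = 6975; 6975 ≡ 5 (mod 41); 5·33 ≡ 1, so inverse 33.
N/31 = 9225; 9225 ≡ 18 (mod 31); 18·19 ≡ 1, so inverse 19.
m ≡ 23·11439·9 + 7·31775·2 + 33·6975·33 + 0·9225·19 = 10408498.
10408498 mod 285975 = 113398.

113398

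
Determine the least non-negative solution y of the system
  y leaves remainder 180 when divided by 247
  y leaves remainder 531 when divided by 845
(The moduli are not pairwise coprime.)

15741

Combine the congruences pairwise.
gcd(247, 845) = 13 and 13 | (531 − 180), so the pair is consistent; merging gives y ≡ 15741 (mod 16055), where 16055 = lcm(247, 845).
The solution is unique modulo lcm(247, 845) = 16055.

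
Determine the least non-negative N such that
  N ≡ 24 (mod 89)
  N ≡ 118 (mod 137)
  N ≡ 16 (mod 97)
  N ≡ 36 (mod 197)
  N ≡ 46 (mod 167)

13009361335

Combine the congruences pairwise.
From N ≡ 24 (mod 89) write N = 24 + 89t. Substituting into N ≡ 118 (mod 137) gives 89t ≡ 94 (mod 137), and since 89⁻¹ ≡ 117 (mod 137), t ≡ 38. Hence N ≡ 24 + 89·38 = 3406 (mod 12193).
From N ≡ 3406 (mod 12193) write N = 3406 + 12193t. Substituting into N ≡ 16 (mod 97) gives 12193t ≡ 5 (mod 97), and since 68⁻¹ ≡ 10 (mod 97), t ≡ 50. Hence N ≡ 3406 + 12193·50 = 613056 (mod 1182721).
From N ≡ 613056 (mod 1182721) write N = 613056 + 1182721t. Substituting into N ≡ 36 (mod 197) gives 1182721t ≡ 44 (mod 197), and since 130⁻¹ ≡ 147 (mod 197), t ≡ 164. Hence N ≡ 613056 + 1182721·164 = 194579300 (mod 232996037).
From N ≡ 194579300 (mod 232996037) write N = 194579300 + 232996037t. Substituting into N ≡ 46 (mod 167) gives 232996037t ≡ 128 (mod 167), and since 142⁻¹ ≡ 20 (mod 167), t ≡ 55. Hence N ≡ 194579300 + 232996037·55 = 13009361335 (mod 38910338179).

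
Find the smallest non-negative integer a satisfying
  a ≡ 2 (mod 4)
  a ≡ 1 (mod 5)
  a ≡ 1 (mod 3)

The moduli are pairwise coprime; N = 4·5·3 = 60.
N/4 = 15; 15 ≡ 3 (mod 4); 3·3 ≡ 1, so inverse 3.
N/5 = 12; 12 ≡ 2 (mod 5); 2·3 ≡ 1, so inverse 3.
N/3 = 20; 20 ≡ 2 (mod 3); 2·2 ≡ 1, so inverse 2.
a ≡ 2·15·3 + 1·12·3 + 1·20·2 = 166.
166 mod 60 = 46.

46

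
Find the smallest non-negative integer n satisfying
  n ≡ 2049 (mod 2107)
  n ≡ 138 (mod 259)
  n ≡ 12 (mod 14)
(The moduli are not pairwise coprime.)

Combine the congruences pairwise.
gcd(2107, 259) = 7 and 7 | (138 − 2049), so the pair is consistent; merging gives n ≡ 27333 (mod 77959), where 77959 = lcm(2107, 259).
gcd(77959, 14) = 7 and 7 | (12 − 27333), so the pair is consistent; merging gives n ≡ 105292 (mod 155918), where 155918 = lcm(77959, 14).
The solution is unique modulo lcm(2107, 259, 14) = 155918.

105292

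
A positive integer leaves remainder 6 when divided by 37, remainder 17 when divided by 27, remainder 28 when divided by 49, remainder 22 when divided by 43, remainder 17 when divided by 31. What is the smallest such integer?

From t ≡ 6 (mod 37) write t = 6 + 37s. Substituting into t ≡ 17 (mod 27) gives 37s ≡ 11 (mod 27), and since 10⁻¹ ≡ 19 (mod 27), s ≡ 20. Hence t ≡ 6 + 37·20 = 746 (mod 999).
From t ≡ 746 (mod 999) write t = 746 + 999s. Substituting into t ≡ 28 (mod 49) gives 999s ≡ 17 (mod 49), and since 19⁻¹ ≡ 31 (mod 49), s ≡ 37. Hence t ≡ 746 + 999·37 = 37709 (mod 48951).
From t ≡ 37709 (mod 48951) write t = 37709 + 48951s. Substituting into t ≡ 22 (mod 43) gives 48951s ≡ 24 (mod 43), and since 17⁻¹ ≡ 38 (mod 43), s ≡ 9. Hence t ≡ 37709 + 48951·9 = 478268 (mod 2104893).
From t ≡ 478268 (mod 2104893) write t = 478268 + 2104893s. Substituting into t ≡ 17 (mod 31) gives 2104893s ≡ 17 (mod 31), and since 24⁻¹ ≡ 22 (mod 31), s ≡ 2. Hence t ≡ 478268 + 2104893·2 = 4688054 (mod 65251683).

4688054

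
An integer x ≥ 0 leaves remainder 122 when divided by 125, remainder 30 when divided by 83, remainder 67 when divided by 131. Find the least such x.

298747

The moduli are pairwise coprime; N = 125·83·131 = 1359125.
N/125 = 10873; 10873 ≡ 123 (mod 125); 123·62 ≡ 1, so inverse 62.
N/83 = 16375; 16375 ≡ 24 (mod 83); 24·45 ≡ 1, so inverse 45.
N/131 = 10375; 10375 ≡ 26 (mod 131); 26·126 ≡ 1, so inverse 126.
x ≡ 122·10873·62 + 30·16375·45 + 67·10375·126 = 191935372.
191935372 mod 1359125 = 298747.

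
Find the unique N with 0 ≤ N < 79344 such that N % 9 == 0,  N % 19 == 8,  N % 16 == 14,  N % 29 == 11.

The moduli are pairwise coprime; M = 9·19·16·29 = 79344.
M/9 = 8816; 8816 ≡ 5 (mod 9); 5·2 ≡ 1, so inverse 2.
M/19 = 4176; 4176 ≡ 15 (mod 19); 15·14 ≡ 1, so inverse 14.
M/16 = 4959; 4959 ≡ 15 (mod 16); 15·15 ≡ 1, so inverse 15.
M/29 = 2736; 2736 ≡ 10 (mod 29); 10·3 ≡ 1, so inverse 3.
N ≡ 0·8816·2 + 8·4176·14 + 14·4959·15 + 11·2736·3 = 1599390.
1599390 mod 79344 = 12510.

12510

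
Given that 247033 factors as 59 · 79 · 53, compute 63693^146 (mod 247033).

20323

Mod 59: 63693 ≡ 32; by Fermat, exponent reduces to 146 mod 58 = 30; 32^30 ≡ 27 (mod 59).
Mod 79: 63693 ≡ 19; by Fermat, exponent reduces to 146 mod 78 = 68; 19^68 ≡ 20 (mod 79).
Mod 53: 63693 ≡ 40; by Fermat, exponent reduces to 146 mod 52 = 42; 40^42 ≡ 24 (mod 53).
Combine by CRT: x ≡ 27 (mod 59), x ≡ 20 (mod 79), x ≡ 24 (mod 53) ⇒ x ≡ 20323 (mod 247033).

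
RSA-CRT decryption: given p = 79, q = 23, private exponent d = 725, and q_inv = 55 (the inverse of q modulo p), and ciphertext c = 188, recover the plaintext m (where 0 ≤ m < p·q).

d_p = d mod (p−1) = 725 mod 78 = 23; d_q = d mod (q−1) = 21.
m₁ = c^(d_p) mod p: c ≡ 30 (mod 79), and 30^23 mod 79 = 47.
m₂ = c^(d_q) mod q: c ≡ 4 (mod 23), and 4^21 mod 23 = 6.
h = q_inv·(m₁ − m₂) mod p = 55·(47 − 6) mod 79 = 43.
m = m₂ + h·q = 6 + 43·23 = 995.

995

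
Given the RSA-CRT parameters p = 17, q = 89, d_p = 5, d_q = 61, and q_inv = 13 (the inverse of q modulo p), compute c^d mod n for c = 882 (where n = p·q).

495

m₁ = c^(d_p) mod p: c ≡ 15 (mod 17), and 15^5 mod 17 = 2.
m₂ = c^(d_q) mod q: c ≡ 81 (mod 89), and 81^61 mod 89 = 50.
h = q_inv·(m₁ − m₂) mod p = 13·(2 − 50) mod 17 = 5.
m = m₂ + h·q = 50 + 5·89 = 495.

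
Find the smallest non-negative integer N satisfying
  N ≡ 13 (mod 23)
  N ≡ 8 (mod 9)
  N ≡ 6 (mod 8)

1646

The moduli are pairwise coprime; M = 23·9·8 = 1656.
M/23 = 72; 72 ≡ 3 (mod 23); 3·8 ≡ 1, so inverse 8.
M/9 = 184; 184 ≡ 4 (mod 9); 4·7 ≡ 1, so inverse 7.
M/8 = 207; 207 ≡ 7 (mod 8); 7·7 ≡ 1, so inverse 7.
N ≡ 13·72·8 + 8·184·7 + 6·207·7 = 26486.
26486 mod 1656 = 1646.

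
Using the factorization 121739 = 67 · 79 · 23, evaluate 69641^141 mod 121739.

Mod 67: 69641 ≡ 28; by Fermat, exponent reduces to 141 mod 66 = 9; 28^9 ≡ 45 (mod 67).
Mod 79: 69641 ≡ 42; by Fermat, exponent reduces to 141 mod 78 = 63; 42^63 ≡ 10 (mod 79).
Mod 23: 69641 ≡ 20; by Fermat, exponent reduces to 141 mod 22 = 9; 20^9 ≡ 5 (mod 23).
Combine by CRT: x ≡ 45 (mod 67), x ≡ 10 (mod 79), x ≡ 5 (mod 23) ⇒ x ≡ 24500 (mod 121739).

24500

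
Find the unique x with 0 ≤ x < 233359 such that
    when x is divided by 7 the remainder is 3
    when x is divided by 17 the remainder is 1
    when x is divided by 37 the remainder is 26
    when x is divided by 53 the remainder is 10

102035

The moduli are pairwise coprime; N = 7·17·37·53 = 233359.
N/7 = 33337; 33337 ≡ 3 (mod 7); 3·5 ≡ 1, so inverse 5.
N/17 = 13727; 13727 ≡ 8 (mod 17); 8·15 ≡ 1, so inverse 15.
N/37 = 6307; 6307 ≡ 17 (mod 37); 17·24 ≡ 1, so inverse 24.
N/53 = 4403; 4403 ≡ 4 (mod 53); 4·40 ≡ 1, so inverse 40.
x ≡ 3·33337·5 + 1·13727·15 + 26·6307·24 + 10·4403·40 = 6402728.
6402728 mod 233359 = 102035.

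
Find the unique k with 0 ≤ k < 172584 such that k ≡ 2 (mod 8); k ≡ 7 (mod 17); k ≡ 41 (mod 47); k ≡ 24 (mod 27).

24810

The moduli are pairwise coprime; N = 8·17·47·27 = 172584.
N/8 = 21573; 21573 ≡ 5 (mod 8); 5·5 ≡ 1, so inverse 5.
N/17 = 10152; 10152 ≡ 3 (mod 17); 3·6 ≡ 1, so inverse 6.
N/47 = 3672; 3672 ≡ 6 (mod 47); 6·8 ≡ 1, so inverse 8.
N/27 = 6392; 6392 ≡ 20 (mod 27); 20·23 ≡ 1, so inverse 23.
k ≡ 2·21573·5 + 7·10152·6 + 41·3672·8 + 24·6392·23 = 5374914.
5374914 mod 172584 = 24810.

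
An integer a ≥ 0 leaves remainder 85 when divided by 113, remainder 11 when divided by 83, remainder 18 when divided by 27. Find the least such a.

252414

From a ≡ 85 (mod 113) write a = 85 + 113t. Substituting into a ≡ 11 (mod 83) gives 113t ≡ 9 (mod 83), and since 30⁻¹ ≡ 36 (mod 83), t ≡ 75. Hence a ≡ 85 + 113·75 = 8560 (mod 9379).
From a ≡ 8560 (mod 9379) write a = 8560 + 9379t. Substituting into a ≡ 18 (mod 27) gives 9379t ≡ 17 (mod 27), and since 10⁻¹ ≡ 19 (mod 27), t ≡ 26. Hence a ≡ 8560 + 9379·26 = 252414 (mod 253233).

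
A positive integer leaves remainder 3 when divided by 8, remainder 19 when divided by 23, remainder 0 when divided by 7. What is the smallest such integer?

203

The moduli are pairwise coprime; M = 8·23·7 = 1288.
M/8 = 161; 161 ≡ 1 (mod 8), inverse 1.
M/23 = 56; 56 ≡ 10 (mod 23); 10·7 ≡ 1, so inverse 7.
M/7 = 184; 184 ≡ 2 (mod 7); 2·4 ≡ 1, so inverse 4.
n ≡ 3·161·1 + 19·56·7 + 0·184·4 = 7931.
7931 mod 1288 = 203.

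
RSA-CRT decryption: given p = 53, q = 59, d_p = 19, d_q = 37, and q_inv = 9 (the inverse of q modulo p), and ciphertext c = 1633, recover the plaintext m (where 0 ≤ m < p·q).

m₁ = c^(d_p) mod p: c ≡ 43 (mod 53), and 43^19 mod 53 = 4.
m₂ = c^(d_q) mod q: c ≡ 40 (mod 59), and 40^37 mod 59 = 18.
h = q_inv·(m₁ − m₂) mod p = 9·(4 − 18) mod 53 = 33.
m = m₂ + h·q = 18 + 33·59 = 1965.

1965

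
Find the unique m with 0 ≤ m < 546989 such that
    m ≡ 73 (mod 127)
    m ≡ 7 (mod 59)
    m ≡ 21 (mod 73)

348815

The moduli are pairwise coprime; N = 127·59·73 = 546989.
N/127 = 4307; 4307 ≡ 116 (mod 127); 116·23 ≡ 1, so inverse 23.
N/59 = 9271; 9271 ≡ 8 (mod 59); 8·37 ≡ 1, so inverse 37.
N/73 = 7493; 7493 ≡ 47 (mod 73); 47·14 ≡ 1, so inverse 14.
m ≡ 73·4307·23 + 7·9271·37 + 21·7493·14 = 11835584.
11835584 mod 546989 = 348815.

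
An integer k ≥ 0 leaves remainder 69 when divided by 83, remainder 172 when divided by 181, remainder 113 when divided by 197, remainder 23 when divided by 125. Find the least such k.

42434898

The moduli are pairwise coprime; N = 83·181·197·125 = 369941375.
N/83 = 4457125; 4457125 ≡ 25 (mod 83); 25·10 ≡ 1, so inverse 10.
N/181 = 2043875; 2043875 ≡ 23 (mod 181); 23·63 ≡ 1, so inverse 63.
N/197 = 1877875; 1877875 ≡ 71 (mod 197); 71·111 ≡ 1, so inverse 111.
N/125 = 2959531; 2959531 ≡ 31 (mod 125); 31·121 ≡ 1, so inverse 121.
k ≡ 69·4457125·10 + 172·2043875·63 + 113·1877875·111 + 23·2959531·121 = 57013406648.
57013406648 mod 369941375 = 42434898.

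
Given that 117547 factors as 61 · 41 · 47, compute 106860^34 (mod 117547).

Mod 61: 106860 ≡ 49; 49^34 ≡ 57 (mod 61).
Mod 41: 106860 ≡ 14; 14^34 ≡ 32 (mod 41).
Mod 47: 106860 ≡ 29; 29^34 ≡ 9 (mod 47).
Combine by CRT: x ≡ 57 (mod 61), x ≡ 32 (mod 41), x ≡ 9 (mod 47) ⇒ x ≡ 98145 (mod 117547).

98145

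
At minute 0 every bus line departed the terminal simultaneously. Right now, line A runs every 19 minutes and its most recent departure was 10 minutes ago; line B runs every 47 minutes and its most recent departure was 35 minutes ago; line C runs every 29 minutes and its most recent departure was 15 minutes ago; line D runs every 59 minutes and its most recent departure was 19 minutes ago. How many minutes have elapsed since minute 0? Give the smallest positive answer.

225635

The moduli are pairwise coprime; N = 19·47·29·59 = 1527923.
N/19 = 80417; 80417 ≡ 9 (mod 19); 9·17 ≡ 1, so inverse 17.
N/47 = 32509; 32509 ≡ 32 (mod 47); 32·25 ≡ 1, so inverse 25.
N/29 = 52687; 52687 ≡ 23 (mod 29); 23·24 ≡ 1, so inverse 24.
N/59 = 25897; 25897 ≡ 55 (mod 59); 55·44 ≡ 1, so inverse 44.
t ≡ 10·80417·17 + 35·32509·25 + 15·52687·24 + 19·25897·44 = 82733477.
82733477 mod 1527923 = 225635.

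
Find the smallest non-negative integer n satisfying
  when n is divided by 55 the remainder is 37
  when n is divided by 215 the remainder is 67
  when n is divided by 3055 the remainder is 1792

848027

gcd(55, 215) = 5 and 5 | (67 − 37), so the pair is consistent; merging gives n ≡ 1357 (mod 2365), where 2365 = lcm(55, 215).
gcd(2365, 3055) = 5 and 5 | (1792 − 1357), so the pair is consistent; merging gives n ≡ 848027 (mod 1445015), where 1445015 = lcm(2365, 3055).
The solution is unique modulo lcm(55, 215, 3055) = 1445015.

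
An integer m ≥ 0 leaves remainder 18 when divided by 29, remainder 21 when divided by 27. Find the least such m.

453

Combine the congruences pairwise.
From m ≡ 18 (mod 29) write m = 18 + 29t. Substituting into m ≡ 21 (mod 27) gives 29t ≡ 3 (mod 27), and since 2⁻¹ ≡ 14 (mod 27), t ≡ 15. Hence m ≡ 18 + 29·15 = 453 (mod 783).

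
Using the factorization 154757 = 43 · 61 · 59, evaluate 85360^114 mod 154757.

81678

Mod 43: 85360 ≡ 5; by Fermat, exponent reduces to 114 mod 42 = 30; 5^30 ≡ 21 (mod 43).
Mod 61: 85360 ≡ 21; by Fermat, exponent reduces to 114 mod 60 = 54; 21^54 ≡ 60 (mod 61).
Mod 59: 85360 ≡ 46; by Fermat, exponent reduces to 114 mod 58 = 56; 46^56 ≡ 22 (mod 59).
Combine by CRT: x ≡ 21 (mod 43), x ≡ 60 (mod 61), x ≡ 22 (mod 59) ⇒ x ≡ 81678 (mod 154757).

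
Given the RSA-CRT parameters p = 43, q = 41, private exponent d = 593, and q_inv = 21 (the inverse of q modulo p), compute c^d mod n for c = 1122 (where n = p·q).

d_p = d mod (p−1) = 593 mod 42 = 5; d_q = d mod (q−1) = 33.
m₁ = c^(d_p) mod p: c ≡ 4 (mod 43), and 4^5 mod 43 = 35.
m₂ = c^(d_q) mod q: c ≡ 15 (mod 41), and 15^33 mod 41 = 35.
h = q_inv·(m₁ − m₂) mod p = 21·(35 − 35) mod 43 = 0.
m = m₂ + h·q = 35 + 0·41 = 35.

35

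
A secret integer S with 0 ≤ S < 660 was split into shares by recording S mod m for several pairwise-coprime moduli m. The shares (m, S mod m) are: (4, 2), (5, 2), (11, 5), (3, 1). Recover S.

82

From S ≡ 2 (mod 4) write S = 2 + 4t. Substituting into S ≡ 2 (mod 5) gives 4t ≡ 0 (mod 5), and since 4⁻¹ ≡ 4 (mod 5), t ≡ 0. Hence S ≡ 2 + 4·0 = 2 (mod 20).
From S ≡ 2 (mod 20) write S = 2 + 20t. Substituting into S ≡ 5 (mod 11) gives 20t ≡ 3 (mod 11), and since 9⁻¹ ≡ 5 (mod 11), t ≡ 4. Hence S ≡ 2 + 20·4 = 82 (mod 220).
From S ≡ 82 (mod 220) write S = 82 + 220t. Substituting into S ≡ 1 (mod 3) gives 220t ≡ 0 (mod 3), and since 1⁻¹ ≡ 1 (mod 3), t ≡ 0. Hence S ≡ 82 + 220·0 = 82 (mod 660).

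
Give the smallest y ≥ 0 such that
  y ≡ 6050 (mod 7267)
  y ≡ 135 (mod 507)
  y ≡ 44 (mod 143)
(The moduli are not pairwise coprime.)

Combine the congruences pairwise.
gcd(7267, 507) = 169 and 169 | (135 − 6050), so the pair is consistent; merging gives y ≡ 13317 (mod 21801), where 21801 = lcm(7267, 507).
gcd(21801, 143) = 13 and 13 | (44 − 13317), so the pair is consistent; merging gives y ≡ 165924 (mod 239811), where 239811 = lcm(21801, 143).
The solution is unique modulo lcm(7267, 507, 143) = 239811.

165924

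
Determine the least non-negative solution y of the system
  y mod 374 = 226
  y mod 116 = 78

11446

gcd(374, 116) = 2 and 2 | (78 − 226), so the pair is consistent; merging gives y ≡ 11446 (mod 21692), where 21692 = lcm(374, 116).
The solution is unique modulo lcm(374, 116) = 21692.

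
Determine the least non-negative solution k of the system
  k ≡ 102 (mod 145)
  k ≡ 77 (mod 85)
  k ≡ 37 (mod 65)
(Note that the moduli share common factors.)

7642

gcd(145, 85) = 5 and 5 | (77 − 102), so the pair is consistent; merging gives k ≡ 247 (mod 2465), where 2465 = lcm(145, 85).
gcd(2465, 65) = 5 and 5 | (37 − 247), so the pair is consistent; merging gives k ≡ 7642 (mod 32045), where 32045 = lcm(2465, 65).
The solution is unique modulo lcm(145, 85, 65) = 32045.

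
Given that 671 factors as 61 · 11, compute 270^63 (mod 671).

557

Mod 61: 270 ≡ 26; by Fermat, exponent reduces to 63 mod 60 = 3; 26^3 ≡ 8 (mod 61).
Mod 11: 270 ≡ 6; by Fermat, exponent reduces to 63 mod 10 = 3; 6^3 ≡ 7 (mod 11).
Combine by CRT: x ≡ 8 (mod 61), x ≡ 7 (mod 11) ⇒ x ≡ 557 (mod 671).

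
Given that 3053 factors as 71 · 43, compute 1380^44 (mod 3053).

Mod 71: 1380 ≡ 31; 31^44 ≡ 36 (mod 71).
Mod 43: 1380 ≡ 4; by Fermat, exponent reduces to 44 mod 42 = 2; 4^2 ≡ 16 (mod 43).
Combine by CRT: x ≡ 36 (mod 71), x ≡ 16 (mod 43) ⇒ x ≡ 2166 (mod 3053).

2166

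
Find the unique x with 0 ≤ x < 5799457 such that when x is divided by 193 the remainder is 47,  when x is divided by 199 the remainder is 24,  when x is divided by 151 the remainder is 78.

544886

The moduli are pairwise coprime; N = 193·199·151 = 5799457.
N/193 = 30049; 30049 ≡ 134 (mod 193); 134·157 ≡ 1, so inverse 157.
N/199 = 29143; 29143 ≡ 89 (mod 199); 89·161 ≡ 1, so inverse 161.
N/151 = 38407; 38407 ≡ 53 (mod 151); 53·57 ≡ 1, so inverse 57.
x ≡ 47·30049·157 + 24·29143·161 + 78·38407·57 = 505097645.
505097645 mod 5799457 = 544886.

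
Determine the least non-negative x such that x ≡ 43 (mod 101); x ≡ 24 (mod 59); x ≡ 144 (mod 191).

From x ≡ 43 (mod 101) write x = 43 + 101t. Substituting into x ≡ 24 (mod 59) gives 101t ≡ 40 (mod 59), and since 42⁻¹ ≡ 52 (mod 59), t ≡ 15. Hence x ≡ 43 + 101·15 = 1558 (mod 5959).
From x ≡ 1558 (mod 5959) write x = 1558 + 5959t. Substituting into x ≡ 144 (mod 191) gives 5959t ≡ 114 (mod 191), and since 38⁻¹ ≡ 186 (mod 191), t ≡ 3. Hence x ≡ 1558 + 5959·3 = 19435 (mod 1138169).

19435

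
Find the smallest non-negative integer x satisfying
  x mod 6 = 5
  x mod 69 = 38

gcd(6, 69) = 3 and 3 | (38 − 5), so the pair is consistent; merging gives x ≡ 107 (mod 138), where 138 = lcm(6, 69).
The solution is unique modulo lcm(6, 69) = 138.

107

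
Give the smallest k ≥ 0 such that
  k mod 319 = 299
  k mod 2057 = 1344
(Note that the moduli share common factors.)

gcd(319, 2057) = 11 and 11 | (1344 − 299), so the pair is consistent; merging gives k ≡ 32199 (mod 59653), where 59653 = lcm(319, 2057).
The solution is unique modulo lcm(319, 2057) = 59653.

32199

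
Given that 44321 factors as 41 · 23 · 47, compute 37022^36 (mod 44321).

Mod 41: 37022 ≡ 40; 40^36 ≡ 1 (mod 41).
Mod 23: 37022 ≡ 15; by Fermat, exponent reduces to 36 mod 22 = 14; 15^14 ≡ 6 (mod 23).
Mod 47: 37022 ≡ 33; 33^36 ≡ 21 (mod 47).
Combine by CRT: x ≡ 1 (mod 41), x ≡ 6 (mod 23), x ≡ 21 (mod 47) ⇒ x ≡ 33908 (mod 44321).

33908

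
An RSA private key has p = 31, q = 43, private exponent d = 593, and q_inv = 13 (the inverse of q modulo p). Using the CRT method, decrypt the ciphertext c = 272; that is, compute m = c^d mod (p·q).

238

d_p = d mod (p−1) = 593 mod 30 = 23; d_q = d mod (q−1) = 5.
m₁ = c^(d_p) mod p: c ≡ 24 (mod 31), and 24^23 mod 31 = 21.
m₂ = c^(d_q) mod q: c ≡ 14 (mod 43), and 14^5 mod 43 = 23.
h = q_inv·(m₁ − m₂) mod p = 13·(21 − 23) mod 31 = 5.
m = m₂ + h·q = 23 + 5·43 = 238.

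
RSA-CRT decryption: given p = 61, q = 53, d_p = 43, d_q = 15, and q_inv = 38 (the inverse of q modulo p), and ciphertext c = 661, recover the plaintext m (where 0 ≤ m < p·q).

m₁ = c^(d_p) mod p: c ≡ 51 (mod 61), and 51^43 mod 61 = 31.
m₂ = c^(d_q) mod q: c ≡ 25 (mod 53), and 25^15 mod 53 = 11.
h = q_inv·(m₁ − m₂) mod p = 38·(31 − 11) mod 61 = 28.
m = m₂ + h·q = 11 + 28·53 = 1495.

1495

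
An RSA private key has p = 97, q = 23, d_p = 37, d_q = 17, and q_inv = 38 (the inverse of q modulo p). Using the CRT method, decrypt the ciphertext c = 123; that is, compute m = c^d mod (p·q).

m₁ = c^(d_p) mod p: c ≡ 26 (mod 97), and 26^37 mod 97 = 15.
m₂ = c^(d_q) mod q: c ≡ 8 (mod 23), and 8^17 mod 23 = 13.
h = q_inv·(m₁ − m₂) mod p = 38·(15 − 13) mod 97 = 76.
m = m₂ + h·q = 13 + 76·23 = 1761.

1761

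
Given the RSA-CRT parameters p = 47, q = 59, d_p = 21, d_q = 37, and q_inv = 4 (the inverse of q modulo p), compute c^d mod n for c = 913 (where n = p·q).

2160

m₁ = c^(d_p) mod p: c ≡ 20 (mod 47), and 20^21 mod 47 = 45.
m₂ = c^(d_q) mod q: c ≡ 28 (mod 59), and 28^37 mod 59 = 36.
h = q_inv·(m₁ − m₂) mod p = 4·(45 − 36) mod 47 = 36.
m = m₂ + h·q = 36 + 36·59 = 2160.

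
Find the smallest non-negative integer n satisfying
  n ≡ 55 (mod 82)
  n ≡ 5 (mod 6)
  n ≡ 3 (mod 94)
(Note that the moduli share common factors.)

5549

Combine the congruences pairwise.
gcd(82, 6) = 2 and 2 | (5 − 55), so the pair is consistent; merging gives n ≡ 137 (mod 246), where 246 = lcm(82, 6).
gcd(246, 94) = 2 and 2 | (3 − 137), so the pair is consistent; merging gives n ≡ 5549 (mod 11562), where 11562 = lcm(246, 94).
The solution is unique modulo lcm(82, 6, 94) = 11562.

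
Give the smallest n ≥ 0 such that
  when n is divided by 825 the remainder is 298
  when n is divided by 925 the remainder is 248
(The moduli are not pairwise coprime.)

15973

gcd(825, 925) = 25 and 25 | (248 − 298), so the pair is consistent; merging gives n ≡ 15973 (mod 30525), where 30525 = lcm(825, 925).
The solution is unique modulo lcm(825, 925) = 30525.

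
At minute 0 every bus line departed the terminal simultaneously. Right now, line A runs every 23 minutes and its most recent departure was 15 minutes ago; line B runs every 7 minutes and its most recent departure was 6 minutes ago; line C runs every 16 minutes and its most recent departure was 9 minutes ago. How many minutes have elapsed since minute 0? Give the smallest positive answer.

The moduli are pairwise coprime; N = 23·7·16 = 2576.
N/23 = 112; 112 ≡ 20 (mod 23); 20·15 ≡ 1, so inverse 15.
N/7 = 368; 368 ≡ 4 (mod 7); 4·2 ≡ 1, so inverse 2.
N/16 = 161; 161 ≡ 1 (mod 16), inverse 1.
t ≡ 15·112·15 + 6·368·2 + 9·161·1 = 31065.
31065 mod 2576 = 153.

153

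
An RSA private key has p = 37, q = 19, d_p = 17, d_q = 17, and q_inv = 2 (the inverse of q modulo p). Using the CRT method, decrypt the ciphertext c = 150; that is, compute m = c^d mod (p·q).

351

m₁ = c^(d_p) mod p: c ≡ 2 (mod 37), and 2^17 mod 37 = 18.
m₂ = c^(d_q) mod q: c ≡ 17 (mod 19), and 17^17 mod 19 = 9.
h = q_inv·(m₁ − m₂) mod p = 2·(18 − 9) mod 37 = 18.
m = m₂ + h·q = 9 + 18·19 = 351.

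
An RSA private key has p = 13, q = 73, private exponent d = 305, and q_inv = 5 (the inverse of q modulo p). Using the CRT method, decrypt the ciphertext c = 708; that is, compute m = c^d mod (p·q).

d_p = d mod (p−1) = 305 mod 12 = 5; d_q = d mod (q−1) = 17.
m₁ = c^(d_p) mod p: c ≡ 6 (mod 13), and 6^5 mod 13 = 2.
m₂ = c^(d_q) mod q: c ≡ 51 (mod 73), and 51^17 mod 73 = 51.
h = q_inv·(m₁ − m₂) mod p = 5·(2 − 51) mod 13 = 2.
m = m₂ + h·q = 51 + 2·73 = 197.

197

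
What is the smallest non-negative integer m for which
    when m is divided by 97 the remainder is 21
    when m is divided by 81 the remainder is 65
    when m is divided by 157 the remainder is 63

717239

From m ≡ 21 (mod 97) write m = 21 + 97t. Substituting into m ≡ 65 (mod 81) gives 97t ≡ 44 (mod 81), and since 16⁻¹ ≡ 76 (mod 81), t ≡ 23. Hence m ≡ 21 + 97·23 = 2252 (mod 7857).
From m ≡ 2252 (mod 7857) write m = 2252 + 7857t. Substituting into m ≡ 63 (mod 157) gives 7857t ≡ 9 (mod 157), and since 7⁻¹ ≡ 45 (mod 157), t ≡ 91. Hence m ≡ 2252 + 7857·91 = 717239 (mod 1233549).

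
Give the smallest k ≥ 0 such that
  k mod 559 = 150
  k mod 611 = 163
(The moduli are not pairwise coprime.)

19715

Combine the congruences pairwise.
gcd(559, 611) = 13 and 13 | (163 − 150), so the pair is consistent; merging gives k ≡ 19715 (mod 26273), where 26273 = lcm(559, 611).
The solution is unique modulo lcm(559, 611) = 26273.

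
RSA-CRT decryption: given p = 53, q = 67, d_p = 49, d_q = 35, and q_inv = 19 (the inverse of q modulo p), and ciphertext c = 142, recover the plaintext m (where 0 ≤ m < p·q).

m₁ = c^(d_p) mod p: c ≡ 36 (mod 53), and 36^49 mod 53 = 10.
m₂ = c^(d_q) mod q: c ≡ 8 (mod 67), and 8^35 mod 67 = 3.
h = q_inv·(m₁ − m₂) mod p = 19·(10 − 3) mod 53 = 27.
m = m₂ + h·q = 3 + 27·67 = 1812.

1812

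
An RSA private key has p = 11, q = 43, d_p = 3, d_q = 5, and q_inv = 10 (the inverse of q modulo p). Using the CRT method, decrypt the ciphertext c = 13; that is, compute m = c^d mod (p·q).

m₁ = c^(d_p) mod p: c ≡ 2 (mod 11), and 2^3 mod 11 = 8.
m₂ = c^(d_q) mod q: c ≡ 13 (mod 43), and 13^5 mod 43 = 31.
h = q_inv·(m₁ − m₂) mod p = 10·(8 − 31) mod 11 = 1.
m = m₂ + h·q = 31 + 1·43 = 74.

74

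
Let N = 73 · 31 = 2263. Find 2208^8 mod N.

Mod 73: 2208 ≡ 18; 18^8 ≡ 4 (mod 73).
Mod 31: 2208 ≡ 7; 7^8 ≡ 10 (mod 31).
Combine by CRT: x ≡ 4 (mod 73), x ≡ 10 (mod 31) ⇒ x ≡ 661 (mod 2263).

661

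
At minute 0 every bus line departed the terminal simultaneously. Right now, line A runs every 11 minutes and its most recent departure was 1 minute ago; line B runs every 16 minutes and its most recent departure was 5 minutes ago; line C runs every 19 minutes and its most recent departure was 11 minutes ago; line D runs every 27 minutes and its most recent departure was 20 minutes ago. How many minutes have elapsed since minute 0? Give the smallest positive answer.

From t ≡ 1 (mod 11) write t = 1 + 11s. Substituting into t ≡ 5 (mod 16) gives 11s ≡ 4 (mod 16), and since 11⁻¹ ≡ 3 (mod 16), s ≡ 12. Hence t ≡ 1 + 11·12 = 133 (mod 176).
From t ≡ 133 (mod 176) write t = 133 + 176s. Substituting into t ≡ 11 (mod 19) gives 176s ≡ 11 (mod 19), and since 5⁻¹ ≡ 4 (mod 19), s ≡ 6. Hence t ≡ 133 + 176·6 = 1189 (mod 3344).
From t ≡ 1189 (mod 3344) write t = 1189 + 3344s. Substituting into t ≡ 20 (mod 27) gives 3344s ≡ 19 (mod 27), and since 23⁻¹ ≡ 20 (mod 27), s ≡ 2. Hence t ≡ 1189 + 3344·2 = 7877 (mod 90288).

7877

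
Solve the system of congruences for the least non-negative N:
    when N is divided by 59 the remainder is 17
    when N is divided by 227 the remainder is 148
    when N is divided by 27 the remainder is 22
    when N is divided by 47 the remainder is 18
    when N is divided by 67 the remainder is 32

180472639

The moduli are pairwise coprime; M = 59·227·27·47·67 = 1138713039.
M/59 = 19300221; 19300221 ≡ 23 (mod 59); 23·18 ≡ 1, so inverse 18.
M/227 = 5016357; 5016357 ≡ 111 (mod 227); 111·45 ≡ 1, so inverse 45.
M/27 = 42174557; 42174557 ≡ 17 (mod 27); 17·8 ≡ 1, so inverse 8.
M/47 = 24227937; 24227937 ≡ 1 (mod 47), inverse 1.
M/67 = 16995717; 16995717 ≡ 28 (mod 67); 28·12 ≡ 1, so inverse 12.
N ≡ 17·19300221·18 + 148·5016357·45 + 22·42174557·8 + 18·24227937·1 + 32·16995717·12 = 53699985472.
53699985472 mod 1138713039 = 180472639.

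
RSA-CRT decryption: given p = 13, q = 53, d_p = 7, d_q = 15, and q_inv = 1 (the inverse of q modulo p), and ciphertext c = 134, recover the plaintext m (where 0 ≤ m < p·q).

m₁ = c^(d_p) mod p: c ≡ 4 (mod 13), and 4^7 mod 13 = 4.
m₂ = c^(d_q) mod q: c ≡ 28 (mod 53), and 28^15 mod 53 = 42.
h = q_inv·(m₁ − m₂) mod p = 1·(4 − 42) mod 13 = 1.
m = m₂ + h·q = 42 + 1·53 = 95.

95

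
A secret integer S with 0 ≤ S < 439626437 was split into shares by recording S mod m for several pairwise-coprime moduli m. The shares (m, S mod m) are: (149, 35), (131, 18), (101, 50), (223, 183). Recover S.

150850317

The moduli are pairwise coprime; N = 149·131·101·223 = 439626437.
N/149 = 2950513; 2950513 ≡ 15 (mod 149); 15·10 ≡ 1, so inverse 10.
N/131 = 3355927; 3355927 ≡ 100 (mod 131); 100·38 ≡ 1, so inverse 38.
N/101 = 4352737; 4352737 ≡ 41 (mod 101); 41·69 ≡ 1, so inverse 69.
N/223 = 1971419; 1971419 ≡ 99 (mod 223); 99·214 ≡ 1, so inverse 214.
S ≡ 35·2950513·10 + 18·3355927·38 + 50·4352737·69 + 183·1971419·214 = 95549787146.
95549787146 mod 439626437 = 150850317.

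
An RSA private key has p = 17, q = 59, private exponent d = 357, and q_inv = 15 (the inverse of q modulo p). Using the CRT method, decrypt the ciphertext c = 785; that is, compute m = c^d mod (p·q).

d_p = d mod (p−1) = 357 mod 16 = 5; d_q = d mod (q−1) = 9.
m₁ = c^(d_p) mod p: c ≡ 3 (mod 17), and 3^5 mod 17 = 5.
m₂ = c^(d_q) mod q: c ≡ 18 (mod 59), and 18^9 mod 59 = 38.
h = q_inv·(m₁ − m₂) mod p = 15·(5 − 38) mod 17 = 15.
m = m₂ + h·q = 38 + 15·59 = 923.

923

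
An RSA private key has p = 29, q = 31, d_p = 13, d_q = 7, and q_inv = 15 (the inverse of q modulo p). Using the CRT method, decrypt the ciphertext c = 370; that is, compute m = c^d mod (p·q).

m₁ = c^(d_p) mod p: c ≡ 22 (mod 29), and 22^13 mod 29 = 4.
m₂ = c^(d_q) mod q: c ≡ 29 (mod 31), and 29^7 mod 31 = 27.
h = q_inv·(m₁ − m₂) mod p = 15·(4 − 27) mod 29 = 3.
m = m₂ + h·q = 27 + 3·31 = 120.

120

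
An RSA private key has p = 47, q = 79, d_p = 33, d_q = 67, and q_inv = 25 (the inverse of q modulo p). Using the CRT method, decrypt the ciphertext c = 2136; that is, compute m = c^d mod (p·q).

m₁ = c^(d_p) mod p: c ≡ 21 (mod 47), and 21^33 mod 47 = 27.
m₂ = c^(d_q) mod q: c ≡ 3 (mod 79), and 3^67 mod 79 = 30.
h = q_inv·(m₁ − m₂) mod p = 25·(27 − 30) mod 47 = 19.
m = m₂ + h·q = 30 + 19·79 = 1531.

1531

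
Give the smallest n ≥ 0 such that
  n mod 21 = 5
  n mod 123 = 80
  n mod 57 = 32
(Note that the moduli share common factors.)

gcd(21, 123) = 3 and 3 | (80 − 5), so the pair is consistent; merging gives n ≡ 572 (mod 861), where 861 = lcm(21, 123).
gcd(861, 57) = 3 and 3 | (32 − 572), so the pair is consistent; merging gives n ≡ 4877 (mod 16359), where 16359 = lcm(861, 57).
The solution is unique modulo lcm(21, 123, 57) = 16359.

4877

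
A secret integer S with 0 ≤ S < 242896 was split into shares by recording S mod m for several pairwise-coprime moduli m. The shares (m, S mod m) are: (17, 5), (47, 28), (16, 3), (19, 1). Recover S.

From S ≡ 5 (mod 17) write S = 5 + 17t. Substituting into S ≡ 28 (mod 47) gives 17t ≡ 23 (mod 47), and since 17⁻¹ ≡ 36 (mod 47), t ≡ 29. Hence S ≡ 5 + 17·29 = 498 (mod 799).
From S ≡ 498 (mod 799) write S = 498 + 799t. Substituting into S ≡ 3 (mod 16) gives 799t ≡ 1 (mod 16), and since 15⁻¹ ≡ 15 (mod 16), t ≡ 15. Hence S ≡ 498 + 799·15 = 12483 (mod 12784).
From S ≡ 12483 (mod 12784) write S = 12483 + 12784t. Substituting into S ≡ 1 (mod 19) gives 12784t ≡ 1 (mod 19), and since 16⁻¹ ≡ 6 (mod 19), t ≡ 6. Hence S ≡ 12483 + 12784·6 = 89187 (mod 242896).

89187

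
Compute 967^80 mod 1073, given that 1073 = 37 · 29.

Mod 37: 967 ≡ 5; by Fermat, exponent reduces to 80 mod 36 = 8; 5^8 ≡ 16 (mod 37).
Mod 29: 967 ≡ 10; by Fermat, exponent reduces to 80 mod 28 = 24; 10^24 ≡ 23 (mod 29).
Combine by CRT: x ≡ 16 (mod 37), x ≡ 23 (mod 29) ⇒ x ≡ 719 (mod 1073).

719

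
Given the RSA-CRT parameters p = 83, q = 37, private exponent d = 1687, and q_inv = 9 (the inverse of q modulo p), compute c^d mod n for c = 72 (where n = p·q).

1236

d_p = d mod (p−1) = 1687 mod 82 = 47; d_q = d mod (q−1) = 31.
m₁ = c^(d_p) mod p: c ≡ 72 (mod 83), and 72^47 mod 83 = 74.
m₂ = c^(d_q) mod q: c ≡ 35 (mod 37), and 35^31 mod 37 = 15.
h = q_inv·(m₁ − m₂) mod p = 9·(74 − 15) mod 83 = 33.
m = m₂ + h·q = 15 + 33·37 = 1236.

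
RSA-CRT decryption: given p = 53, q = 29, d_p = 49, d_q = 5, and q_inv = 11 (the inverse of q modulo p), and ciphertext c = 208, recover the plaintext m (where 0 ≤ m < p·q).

m₁ = c^(d_p) mod p: c ≡ 49 (mod 53), and 49^49 mod 53 = 24.
m₂ = c^(d_q) mod q: c ≡ 5 (mod 29), and 5^5 mod 29 = 22.
h = q_inv·(m₁ − m₂) mod p = 11·(24 − 22) mod 53 = 22.
m = m₂ + h·q = 22 + 22·29 = 660.

660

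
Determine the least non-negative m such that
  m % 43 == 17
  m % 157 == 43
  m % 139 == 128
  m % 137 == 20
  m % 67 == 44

5965993135

The moduli are pairwise coprime; N = 43·157·139·137·67 = 8613472631.
N/43 = 200313317; 200313317 ≡ 10 (mod 43); 10·13 ≡ 1, so inverse 13.
N/157 = 54862883; 54862883 ≡ 18 (mod 157); 18·96 ≡ 1, so inverse 96.
N/139 = 61967429; 61967429 ≡ 117 (mod 139); 117·120 ≡ 1, so inverse 120.
N/137 = 62872063; 62872063 ≡ 23 (mod 137); 23·6 ≡ 1, so inverse 6.
N/67 = 128559293; 128559293 ≡ 28 (mod 67); 28·12 ≡ 1, so inverse 12.
m ≡ 17·200313317·13 + 43·54862883·96 + 128·61967429·120 + 20·62872063·6 + 44·128559293·12 = 1297986887785.
1297986887785 mod 8613472631 = 5965993135.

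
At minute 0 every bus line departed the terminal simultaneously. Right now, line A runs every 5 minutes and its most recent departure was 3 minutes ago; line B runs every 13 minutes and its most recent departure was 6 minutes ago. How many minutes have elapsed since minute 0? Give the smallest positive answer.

Combine the congruences pairwise.
From t ≡ 3 (mod 5) write t = 3 + 5s. Substituting into t ≡ 6 (mod 13) gives 5s ≡ 3 (mod 13), and since 5⁻¹ ≡ 8 (mod 13), s ≡ 11. Hence t ≡ 3 + 5·11 = 58 (mod 65).

58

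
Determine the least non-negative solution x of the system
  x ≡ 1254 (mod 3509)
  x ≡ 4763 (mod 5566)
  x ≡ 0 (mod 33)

gcd(3509, 5566) = 121 and 121 | (4763 − 1254), so the pair is consistent; merging gives x ≡ 4763 (mod 161414), where 161414 = lcm(3509, 5566).
gcd(161414, 33) = 11 and 11 | (0 − 4763), so the pair is consistent; merging gives x ≡ 327591 (mod 484242), where 484242 = lcm(161414, 33).
The solution is unique modulo lcm(3509, 5566, 33) = 484242.

327591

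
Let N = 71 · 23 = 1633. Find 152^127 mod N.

Mod 71: 152 ≡ 10; by Fermat, exponent reduces to 127 mod 70 = 57; 10^57 ≡ 43 (mod 71).
Mod 23: 152 ≡ 14; by Fermat, exponent reduces to 127 mod 22 = 17; 14^17 ≡ 20 (mod 23).
Combine by CRT: x ≡ 43 (mod 71), x ≡ 20 (mod 23) ⇒ x ≡ 43 (mod 1633).

43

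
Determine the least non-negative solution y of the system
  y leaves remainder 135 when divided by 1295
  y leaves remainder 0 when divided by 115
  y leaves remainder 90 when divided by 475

Combine the congruences pairwise.
gcd(1295, 115) = 5 and 5 | (0 − 135), so the pair is consistent; merging gives y ≡ 9200 (mod 29785), where 29785 = lcm(1295, 115).
gcd(29785, 475) = 5 and 5 | (90 − 9200), so the pair is consistent; merging gives y ≡ 128340 (mod 2829575), where 2829575 = lcm(29785, 475).
The solution is unique modulo lcm(1295, 115, 475) = 2829575.

128340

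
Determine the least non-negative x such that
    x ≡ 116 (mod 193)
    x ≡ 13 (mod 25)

From x ≡ 116 (mod 193) write x = 116 + 193t. Substituting into x ≡ 13 (mod 25) gives 193t ≡ 22 (mod 25), and since 18⁻¹ ≡ 7 (mod 25), t ≡ 4. Hence x ≡ 116 + 193·4 = 888 (mod 4825).

888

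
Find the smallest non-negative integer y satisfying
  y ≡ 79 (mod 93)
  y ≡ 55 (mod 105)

Combine the congruences pairwise.
gcd(93, 105) = 3 and 3 | (55 − 79), so the pair is consistent; merging gives y ≡ 265 (mod 3255), where 3255 = lcm(93, 105).
The solution is unique modulo lcm(93, 105) = 3255.

265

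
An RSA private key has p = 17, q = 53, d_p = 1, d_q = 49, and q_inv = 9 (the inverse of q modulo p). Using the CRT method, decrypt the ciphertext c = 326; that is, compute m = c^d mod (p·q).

m₁ = c^(d_p) mod p: c ≡ 3 (mod 17), and 3^1 mod 17 = 3.
m₂ = c^(d_q) mod q: c ≡ 8 (mod 53), and 8^49 mod 53 = 50.
h = q_inv·(m₁ − m₂) mod p = 9·(3 − 50) mod 17 = 2.
m = m₂ + h·q = 50 + 2·53 = 156.

156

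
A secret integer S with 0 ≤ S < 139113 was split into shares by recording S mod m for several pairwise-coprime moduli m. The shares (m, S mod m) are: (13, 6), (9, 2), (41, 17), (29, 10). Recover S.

42698

The moduli are pairwise coprime; N = 13·9·41·29 = 139113.
N/13 = 10701; 10701 ≡ 2 (mod 13); 2·7 ≡ 1, so inverse 7.
N/9 = 15457; 15457 ≡ 4 (mod 9); 4·7 ≡ 1, so inverse 7.
N/41 = 3393; 3393 ≡ 31 (mod 41); 31·4 ≡ 1, so inverse 4.
N/29 = 4797; 4797 ≡ 12 (mod 29); 12·17 ≡ 1, so inverse 17.
S ≡ 6·10701·7 + 2·15457·7 + 17·3393·4 + 10·4797·17 = 1712054.
1712054 mod 139113 = 42698.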